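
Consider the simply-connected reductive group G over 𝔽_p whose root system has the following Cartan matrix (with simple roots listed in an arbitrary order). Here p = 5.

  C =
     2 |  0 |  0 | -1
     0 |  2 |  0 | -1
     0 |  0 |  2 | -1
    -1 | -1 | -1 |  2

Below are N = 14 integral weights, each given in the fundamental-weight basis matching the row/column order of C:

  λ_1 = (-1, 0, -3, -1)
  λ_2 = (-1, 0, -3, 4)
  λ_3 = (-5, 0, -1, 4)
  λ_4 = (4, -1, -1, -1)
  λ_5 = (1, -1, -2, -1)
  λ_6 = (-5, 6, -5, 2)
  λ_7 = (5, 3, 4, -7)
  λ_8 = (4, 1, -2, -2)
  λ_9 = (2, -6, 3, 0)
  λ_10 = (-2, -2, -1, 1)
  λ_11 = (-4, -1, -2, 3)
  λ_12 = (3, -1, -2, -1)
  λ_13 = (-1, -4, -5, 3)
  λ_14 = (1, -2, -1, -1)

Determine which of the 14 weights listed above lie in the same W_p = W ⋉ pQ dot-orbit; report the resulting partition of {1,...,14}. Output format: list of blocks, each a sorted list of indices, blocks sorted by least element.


D_4 Cartan matrix, 4 simple roots permuted; ρ=(1,1,1,1).

λ_j+ρ reflected into Ā_5 (⟨·,θ^∨⟩≤5); 4-tuples as given:

  λ_1+ρ ↦ (1, 0, 1, 0) · λ_2+ρ ↦ (1, 0, 1, 0) · λ_3+ρ ↦ (3, 0, 1, 0) · λ_4+ρ ↦ (5, 0, 0, 0) · λ_5+ρ ↦ (1, 1, 0, 0) · λ_6+ρ ↦ (1, 0, 1, 0) · λ_7+ρ ↦ (1, 1, 0, 0) · λ_8+ρ ↦ (3, 0, 1, 0) · λ_9+ρ ↦ (1, 1, 0, 0) · λ_10+ρ ↦ (1, 1, 0, 0) · λ_11+ρ ↦ (3, 0, 1, 0) · λ_12+ρ ↦ (3, 1, 0, 0) · λ_13+ρ ↦ (3, 0, 1, 0) · λ_14+ρ ↦ (1, 0, 1, 0)

5 distinct reps among the 14 weights ⇒ 5 W_5-linkage classes:

[[1, 2, 6, 14], [3, 8, 11, 13], [4], [5, 7, 9, 10], [12]]


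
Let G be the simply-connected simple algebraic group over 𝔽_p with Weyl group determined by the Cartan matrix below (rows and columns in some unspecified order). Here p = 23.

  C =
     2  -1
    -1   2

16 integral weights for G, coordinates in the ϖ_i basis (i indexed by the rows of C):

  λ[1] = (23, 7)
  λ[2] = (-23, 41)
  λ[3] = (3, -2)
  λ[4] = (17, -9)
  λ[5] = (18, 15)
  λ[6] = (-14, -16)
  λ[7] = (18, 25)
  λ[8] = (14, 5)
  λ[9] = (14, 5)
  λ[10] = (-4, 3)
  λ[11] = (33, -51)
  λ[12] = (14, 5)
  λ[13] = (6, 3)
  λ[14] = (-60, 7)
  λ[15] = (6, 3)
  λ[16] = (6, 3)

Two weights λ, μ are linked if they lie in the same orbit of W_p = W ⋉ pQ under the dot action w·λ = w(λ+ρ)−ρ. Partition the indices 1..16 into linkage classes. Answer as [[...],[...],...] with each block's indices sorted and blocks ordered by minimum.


C ↔ A_2 under row/col permutation; |W(A_2)| = 6.

W_23-reps of the 16 weights in Ā_23 (same 2-coord order as C):

  [1] (14, 1) · [2] (3, 1) · [3] (3, 1) · [4] (10, 8) · [5] (7, 4) · [6] (10, 8) · [7] (3, 1) · [8] (15, 6) · [9] (15, 6) · [10] (3, 1) · [11] (7, 4) · [12] (15, 6) · [13] (7, 4) · [14] (10, 8) · [15] (7, 4) · [16] (7, 4)

Partition of {1..16} into 5 W_23-dot-orbits:

[[1], [2, 3, 7, 10], [4, 6, 14], [5, 11, 13, 15, 16], [8, 9, 12]]


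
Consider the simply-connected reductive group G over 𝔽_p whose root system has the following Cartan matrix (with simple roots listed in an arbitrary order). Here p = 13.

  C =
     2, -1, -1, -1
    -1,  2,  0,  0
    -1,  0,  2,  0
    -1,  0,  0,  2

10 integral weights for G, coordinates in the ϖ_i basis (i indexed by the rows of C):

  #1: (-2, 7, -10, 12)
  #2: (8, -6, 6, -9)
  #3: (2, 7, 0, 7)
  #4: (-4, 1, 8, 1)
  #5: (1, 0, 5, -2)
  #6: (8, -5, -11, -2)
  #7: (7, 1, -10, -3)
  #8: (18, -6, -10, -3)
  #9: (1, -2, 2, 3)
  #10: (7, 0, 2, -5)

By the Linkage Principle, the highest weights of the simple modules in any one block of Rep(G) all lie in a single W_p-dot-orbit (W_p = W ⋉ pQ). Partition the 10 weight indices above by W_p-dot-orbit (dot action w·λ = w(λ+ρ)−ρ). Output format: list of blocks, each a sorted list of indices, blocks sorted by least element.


Type D_4, rank 4, |W|=192; reorder rows/cols to standard.

Alcove-folded reps (p=13, 10 weights, presented ϖ-order):

  λ_1+ρ ↦ (0, 2, 1, 3)
  λ_2+ρ ↦ (1, 1, 3, 4)
  λ_3+ρ ↦ (1, 1, 6, 1)
  λ_4+ρ ↦ (1, 1, 6, 1)
  λ_5+ρ ↦ (1, 1, 6, 1)
  λ_6+ρ ↦ (1, 1, 3, 4)
  λ_7+ρ ↦ (1, 1, 6, 1)
  λ_8+ρ ↦ (1, 1, 3, 4)
  λ_9+ρ ↦ (1, 1, 3, 4)
  λ_10+ρ ↦ (1, 1, 3, 4)

Partition of {1..10} into 3 W_13-dot-orbits:

[[1], [2, 6, 8, 9, 10], [3, 4, 5, 7]]


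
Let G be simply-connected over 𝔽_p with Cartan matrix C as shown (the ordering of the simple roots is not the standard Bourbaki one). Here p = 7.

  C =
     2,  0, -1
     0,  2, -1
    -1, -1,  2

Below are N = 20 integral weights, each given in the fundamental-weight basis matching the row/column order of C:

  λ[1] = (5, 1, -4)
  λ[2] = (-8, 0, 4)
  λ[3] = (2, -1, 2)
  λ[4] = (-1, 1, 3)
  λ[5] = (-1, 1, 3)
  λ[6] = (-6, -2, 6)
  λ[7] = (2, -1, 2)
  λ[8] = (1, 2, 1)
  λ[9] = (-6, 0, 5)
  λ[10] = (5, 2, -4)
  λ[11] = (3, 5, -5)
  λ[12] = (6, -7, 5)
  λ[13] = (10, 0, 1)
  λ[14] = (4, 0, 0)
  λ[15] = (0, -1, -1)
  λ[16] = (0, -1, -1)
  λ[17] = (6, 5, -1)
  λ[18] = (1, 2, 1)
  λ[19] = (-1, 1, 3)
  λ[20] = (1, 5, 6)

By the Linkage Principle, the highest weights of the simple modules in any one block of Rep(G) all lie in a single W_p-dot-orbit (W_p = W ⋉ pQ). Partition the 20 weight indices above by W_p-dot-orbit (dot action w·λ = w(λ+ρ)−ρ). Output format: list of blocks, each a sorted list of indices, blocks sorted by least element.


C ↔ A_3 under row/col permutation; |W(A_3)| = 24.

Folding the 20 weights λ_j+ρ into Ā_7 (reps in the given 3-coord order):

    1: (3, 1, 2)
    2: (5, 1, 1)
    3: (3, 0, 3)
    4: (0, 2, 4)
    5: (0, 2, 4)
    6: (5, 1, 1)
    7: (3, 0, 3)
    8: (2, 3, 2)
    9: (5, 1, 1)
    10: (3, 0, 3)
    11: (0, 2, 4)
    12: (1, 0, 0)
    13: (0, 2, 4)
    14: (5, 1, 1)
    15: (1, 0, 0)
    16: (1, 0, 0)
    17: (1, 0, 0)
    18: (2, 3, 2)
    19: (0, 2, 4)
    20: (5, 1, 1)

These 20 weights hit 6 W_7-dot-orbits; sizes (1, 5, 3, 5, 2, 4):

[[1], [2, 6, 9, 14, 20], [3, 7, 10], [4, 5, 11, 13, 19], [8, 18], [12, 15, 16, 17]]


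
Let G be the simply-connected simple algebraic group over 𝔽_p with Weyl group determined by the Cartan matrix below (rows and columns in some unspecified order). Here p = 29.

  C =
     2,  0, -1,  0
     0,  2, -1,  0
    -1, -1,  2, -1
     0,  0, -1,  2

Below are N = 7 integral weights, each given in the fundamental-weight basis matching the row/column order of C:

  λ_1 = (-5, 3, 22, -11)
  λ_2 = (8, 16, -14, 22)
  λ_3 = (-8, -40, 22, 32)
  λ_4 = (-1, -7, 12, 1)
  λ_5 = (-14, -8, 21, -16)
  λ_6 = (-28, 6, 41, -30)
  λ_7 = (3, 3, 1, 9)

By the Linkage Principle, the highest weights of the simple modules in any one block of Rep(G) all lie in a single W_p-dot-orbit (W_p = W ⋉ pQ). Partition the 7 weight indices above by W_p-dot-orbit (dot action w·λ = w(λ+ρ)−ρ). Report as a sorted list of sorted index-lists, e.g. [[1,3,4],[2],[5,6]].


Type D_4, rank 4, |W|=192; reorder rows/cols to standard.

Folding the 7 weights λ_j+ρ into Ā_29 (reps in the given 4-coord order):

  λ_1+ρ ↦ (4, 4, 2, 10)
  λ_2+ρ ↦ (4, 4, 2, 10)
  λ_3+ρ ↦ (4, 4, 2, 10)
  λ_4+ρ ↦ (0, 6, 7, 2)
  λ_5+ρ ↦ (0, 6, 7, 2)
  λ_6+ρ ↦ (0, 6, 7, 2)
  λ_7+ρ ↦ (4, 4, 2, 10)

2 distinct reps among the 7 weights ⇒ 2 W_29-linkage classes:

[[1, 2, 3, 7], [4, 5, 6]]


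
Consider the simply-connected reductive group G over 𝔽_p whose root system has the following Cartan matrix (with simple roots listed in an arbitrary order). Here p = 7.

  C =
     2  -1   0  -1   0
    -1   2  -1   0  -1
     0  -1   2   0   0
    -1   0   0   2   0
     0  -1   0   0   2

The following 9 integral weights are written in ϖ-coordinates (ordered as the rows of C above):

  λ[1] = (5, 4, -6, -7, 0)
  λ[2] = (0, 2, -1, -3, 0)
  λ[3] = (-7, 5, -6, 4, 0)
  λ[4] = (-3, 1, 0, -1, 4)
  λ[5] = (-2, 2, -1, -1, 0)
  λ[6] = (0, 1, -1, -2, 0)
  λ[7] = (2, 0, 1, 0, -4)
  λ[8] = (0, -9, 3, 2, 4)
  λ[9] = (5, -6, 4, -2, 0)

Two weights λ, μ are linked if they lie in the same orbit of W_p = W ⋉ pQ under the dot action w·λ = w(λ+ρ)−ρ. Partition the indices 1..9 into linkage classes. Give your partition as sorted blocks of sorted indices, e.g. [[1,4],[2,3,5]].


Dynkin diagram of C (from the 8 off-diagonal −1 entries): D_5.

Ā_7 reps of the 9 weights (D_5, coords as presented):

    λ_1+ρ ↦ (0, 1, 0, 1, 4)
    λ_2+ρ ↦ (0, 2, 0, 1, 1)
    λ_3+ρ ↦ (0, 1, 0, 1, 4)
    λ_4+ρ ↦ (0, 1, 0, 1, 4)
    λ_5+ρ ↦ (0, 2, 0, 1, 1)
    λ_6+ρ ↦ (0, 2, 0, 1, 1)
    λ_7+ρ ↦ (0, 2, 0, 1, 1)
    λ_8+ρ ↦ (0, 2, 0, 1, 1)
    λ_9+ρ ↦ (0, 1, 0, 1, 4)

Grouping the 9 weights by Ā_7-representative: 2 linkage classes.

[[1, 3, 4, 9], [2, 5, 6, 7, 8]]


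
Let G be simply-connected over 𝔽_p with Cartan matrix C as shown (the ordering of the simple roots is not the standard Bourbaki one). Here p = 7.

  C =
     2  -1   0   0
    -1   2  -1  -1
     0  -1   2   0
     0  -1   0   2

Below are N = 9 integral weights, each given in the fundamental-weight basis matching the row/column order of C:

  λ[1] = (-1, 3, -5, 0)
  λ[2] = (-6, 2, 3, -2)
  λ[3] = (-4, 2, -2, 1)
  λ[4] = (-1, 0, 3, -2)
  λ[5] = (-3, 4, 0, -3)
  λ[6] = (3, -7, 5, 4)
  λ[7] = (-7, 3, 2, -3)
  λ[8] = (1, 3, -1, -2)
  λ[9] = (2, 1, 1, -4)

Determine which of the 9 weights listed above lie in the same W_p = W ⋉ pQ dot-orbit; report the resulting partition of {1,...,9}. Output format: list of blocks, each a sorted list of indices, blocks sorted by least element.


Root system D_4: the 4×4 matrix C matches after relabeling.

Alcove-folded reps (p=7, 9 weights, presented ϖ-order):

    [1] (0, 0, 4, 1)
    [2] (2, 1, 1, 2)
    [3] (2, 1, 0, 1)
    [4] (0, 0, 4, 1)
    [5] (2, 1, 1, 2)
    [6] (2, 1, 0, 1)
    [7] (2, 1, 1, 2)
    [8] (2, 1, 0, 1)
    [9] (2, 1, 1, 2)

Grouping the 9 weights by Ā_7-representative: 3 linkage classes.

[[1, 4], [2, 5, 7, 9], [3, 6, 8]]


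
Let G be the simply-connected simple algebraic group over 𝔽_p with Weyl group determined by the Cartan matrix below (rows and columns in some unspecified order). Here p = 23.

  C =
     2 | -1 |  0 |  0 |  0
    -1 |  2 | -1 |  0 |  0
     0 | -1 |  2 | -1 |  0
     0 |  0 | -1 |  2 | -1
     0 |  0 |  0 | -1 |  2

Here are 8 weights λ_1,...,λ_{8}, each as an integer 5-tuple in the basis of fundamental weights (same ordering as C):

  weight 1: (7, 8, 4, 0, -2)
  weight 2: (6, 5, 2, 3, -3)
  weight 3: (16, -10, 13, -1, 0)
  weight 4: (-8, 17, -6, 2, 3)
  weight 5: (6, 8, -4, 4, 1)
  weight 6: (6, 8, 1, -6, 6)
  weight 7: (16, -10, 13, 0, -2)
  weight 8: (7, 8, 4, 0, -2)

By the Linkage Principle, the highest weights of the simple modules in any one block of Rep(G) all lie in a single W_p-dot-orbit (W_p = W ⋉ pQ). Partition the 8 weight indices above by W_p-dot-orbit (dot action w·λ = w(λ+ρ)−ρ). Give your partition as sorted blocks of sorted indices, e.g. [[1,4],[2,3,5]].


Dynkin diagram of C (from the 8 off-diagonal −1 entries): A_5.

Alcove-folded reps (p=23, 8 weights, presented ϖ-order):

    1: (8, 9, 5, 0, 1)
    2: (7, 6, 3, 2, 2)
    3: (8, 9, 5, 0, 1)
    4: (7, 6, 3, 2, 2)
    5: (7, 6, 3, 2, 2)
    6: (7, 6, 3, 2, 2)
    7: (8, 9, 5, 0, 1)
    8: (8, 9, 5, 0, 1)

Grouping the 8 weights by Ā_23-representative: 2 linkage classes.

[[1, 3, 7, 8], [2, 4, 5, 6]]


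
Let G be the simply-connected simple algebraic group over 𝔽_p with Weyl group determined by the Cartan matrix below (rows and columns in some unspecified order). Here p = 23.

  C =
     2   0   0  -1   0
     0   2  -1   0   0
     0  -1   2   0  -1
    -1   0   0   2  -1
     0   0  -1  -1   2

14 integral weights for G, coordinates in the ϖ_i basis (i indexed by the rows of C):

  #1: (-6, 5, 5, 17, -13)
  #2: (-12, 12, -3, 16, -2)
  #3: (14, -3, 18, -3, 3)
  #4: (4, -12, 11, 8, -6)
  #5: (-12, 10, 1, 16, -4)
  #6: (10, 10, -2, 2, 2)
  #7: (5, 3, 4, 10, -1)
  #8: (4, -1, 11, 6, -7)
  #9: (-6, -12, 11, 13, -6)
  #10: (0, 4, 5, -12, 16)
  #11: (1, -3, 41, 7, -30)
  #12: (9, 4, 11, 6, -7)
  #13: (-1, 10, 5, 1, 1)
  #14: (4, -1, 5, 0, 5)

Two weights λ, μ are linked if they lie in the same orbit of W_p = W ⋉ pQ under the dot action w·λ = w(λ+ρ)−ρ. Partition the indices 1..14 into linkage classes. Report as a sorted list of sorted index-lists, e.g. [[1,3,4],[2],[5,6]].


C ↔ A_5 under row/col permutation; |W(A_5)| = 720.

W_23-reps of the 14 weights in Ā_23 (same 5-coord order as C):

  λ_1 → (5, 0, 6, 1, 6) · λ_2 → (7, 6, 1, 3, 2) · λ_3 → (0, 11, 6, 2, 2) · λ_4 → (5, 7, 4, 4, 1) · λ_5 → (7, 6, 1, 3, 2) · λ_6 → (7, 6, 1, 3, 2) · λ_7 → (3, 1, 5, 11, 0) · λ_8 → (5, 0, 6, 1, 6) · λ_9 → (5, 7, 4, 4, 1) · λ_10 → (5, 0, 6, 1, 6) · λ_11 → (0, 11, 6, 2, 2) · λ_12 → (5, 0, 6, 1, 6) · λ_13 → (0, 11, 6, 2, 2) · λ_14 → (5, 0, 6, 1, 6)

These 14 weights hit 5 W_23-dot-orbits; sizes (5, 3, 3, 2, 1):

[[1, 8, 10, 12, 14], [2, 5, 6], [3, 11, 13], [4, 9], [7]]


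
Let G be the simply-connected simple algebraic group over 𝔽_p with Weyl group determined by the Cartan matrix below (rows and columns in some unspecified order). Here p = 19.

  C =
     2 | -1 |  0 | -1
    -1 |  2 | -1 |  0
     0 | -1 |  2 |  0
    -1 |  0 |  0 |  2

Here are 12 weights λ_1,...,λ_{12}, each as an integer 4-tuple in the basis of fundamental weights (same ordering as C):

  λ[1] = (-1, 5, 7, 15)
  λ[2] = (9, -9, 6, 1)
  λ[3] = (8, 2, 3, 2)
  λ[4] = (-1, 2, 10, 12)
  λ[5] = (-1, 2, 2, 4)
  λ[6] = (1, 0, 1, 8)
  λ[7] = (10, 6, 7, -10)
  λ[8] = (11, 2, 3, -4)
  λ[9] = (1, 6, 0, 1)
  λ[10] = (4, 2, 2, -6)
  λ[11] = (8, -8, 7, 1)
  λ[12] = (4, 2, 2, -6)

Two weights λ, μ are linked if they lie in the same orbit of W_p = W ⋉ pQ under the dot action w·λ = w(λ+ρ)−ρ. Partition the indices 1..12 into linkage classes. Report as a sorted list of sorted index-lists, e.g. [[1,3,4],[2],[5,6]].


Type A_4, rank 4, |W|=120; reorder rows/cols to standard.

Alcove-folded reps (p=19, 12 weights, presented ϖ-order):

  [1] (0, 3, 3, 5) · [2] (2, 7, 1, 2) · [3] (9, 3, 4, 3) · [4] (0, 3, 3, 5) · [5] (0, 3, 3, 5) · [6] (2, 1, 2, 9) · [7] (2, 7, 1, 2) · [8] (9, 3, 4, 3) · [9] (2, 7, 1, 2) · [10] (0, 3, 3, 5) · [11] (2, 7, 1, 2) · [12] (0, 3, 3, 5)

Linkage partition of the 12 weights (4 classes, p=19):

[[1, 4, 5, 10, 12], [2, 7, 9, 11], [3, 8], [6]]


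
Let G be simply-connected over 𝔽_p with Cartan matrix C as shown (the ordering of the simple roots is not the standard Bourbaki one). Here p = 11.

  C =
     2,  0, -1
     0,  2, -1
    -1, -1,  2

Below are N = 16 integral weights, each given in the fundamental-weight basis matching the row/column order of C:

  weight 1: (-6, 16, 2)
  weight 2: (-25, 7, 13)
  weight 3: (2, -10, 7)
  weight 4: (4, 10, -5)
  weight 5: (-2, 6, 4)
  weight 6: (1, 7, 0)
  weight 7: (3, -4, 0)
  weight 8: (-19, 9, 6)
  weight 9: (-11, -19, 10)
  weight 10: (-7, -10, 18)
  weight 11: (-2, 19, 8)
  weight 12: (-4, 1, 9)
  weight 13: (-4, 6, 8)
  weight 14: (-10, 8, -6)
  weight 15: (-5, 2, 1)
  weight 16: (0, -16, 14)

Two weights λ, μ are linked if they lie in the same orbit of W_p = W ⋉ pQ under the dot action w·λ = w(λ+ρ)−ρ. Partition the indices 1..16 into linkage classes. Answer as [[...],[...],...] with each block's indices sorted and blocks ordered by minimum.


Dynkin diagram of C (from the 4 off-diagonal −1 entries): A_3.

W_11-reps of the 16 weights in Ā_11 (same 3-coord order as C):

  λ_1+ρ ↦ (2, 2, 4) · λ_2+ρ ↦ (2, 8, 1) · λ_3+ρ ↦ (2, 8, 1) · λ_4+ρ ↦ (0, 6, 4) · λ_5+ρ ↦ (0, 6, 4) · λ_6+ρ ↦ (2, 8, 1) · λ_7+ρ ↦ (2, 1, 2) · λ_8+ρ ↦ (0, 6, 4) · λ_9+ρ ↦ (0, 6, 4) · λ_10+ρ ↦ (2, 1, 2) · λ_11+ρ ↦ (2, 1, 2) · λ_12+ρ ↦ (2, 1, 7) · λ_13+ρ ↦ (2, 2, 4) · λ_14+ρ ↦ (2, 2, 4) · λ_15+ρ ↦ (2, 1, 2) · λ_16+ρ ↦ (0, 6, 4)

These 16 weights hit 5 W_11-dot-orbits; sizes (3, 3, 5, 4, 1):

[[1, 13, 14], [2, 3, 6], [4, 5, 8, 9, 16], [7, 10, 11, 15], [12]]


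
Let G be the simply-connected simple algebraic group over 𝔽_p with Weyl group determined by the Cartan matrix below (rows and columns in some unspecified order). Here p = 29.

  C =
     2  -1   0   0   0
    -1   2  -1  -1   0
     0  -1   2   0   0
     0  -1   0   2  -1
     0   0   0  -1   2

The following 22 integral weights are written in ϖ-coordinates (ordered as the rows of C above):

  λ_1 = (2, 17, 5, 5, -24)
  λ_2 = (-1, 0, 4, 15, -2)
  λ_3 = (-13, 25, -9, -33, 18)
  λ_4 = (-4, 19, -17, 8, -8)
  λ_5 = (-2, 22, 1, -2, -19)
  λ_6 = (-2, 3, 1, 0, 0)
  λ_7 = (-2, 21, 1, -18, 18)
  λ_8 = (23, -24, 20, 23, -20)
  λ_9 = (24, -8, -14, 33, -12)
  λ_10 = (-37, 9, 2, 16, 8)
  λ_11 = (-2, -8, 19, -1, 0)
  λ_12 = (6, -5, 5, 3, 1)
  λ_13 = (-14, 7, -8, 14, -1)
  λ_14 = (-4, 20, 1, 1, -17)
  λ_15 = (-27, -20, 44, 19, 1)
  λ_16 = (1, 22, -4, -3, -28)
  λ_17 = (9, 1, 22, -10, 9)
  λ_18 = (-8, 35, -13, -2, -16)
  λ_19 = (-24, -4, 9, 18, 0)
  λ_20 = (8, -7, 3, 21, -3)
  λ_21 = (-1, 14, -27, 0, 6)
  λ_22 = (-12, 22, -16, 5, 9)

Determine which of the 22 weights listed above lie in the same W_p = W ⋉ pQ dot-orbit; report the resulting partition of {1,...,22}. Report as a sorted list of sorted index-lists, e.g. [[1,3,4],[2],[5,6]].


Dynkin diagram of C (from the 8 off-diagonal −1 entries): D_5.

Folding the 22 weights λ_j+ρ into Ā_29 (reps in the given 5-coord order):

  [1] (1, 3, 2, 1, 1) · [2] (0, 1, 5, 6, 1) · [3] (1, 7, 5, 3, 0) · [4] (3, 0, 16, 1, 6) · [5] (1, 3, 2, 1, 1) · [6] (1, 3, 2, 1, 1) · [7] (1, 3, 2, 1, 1) · [8] (1, 3, 2, 1, 1) · [9] (5, 2, 3, 1, 12) · [10] (3, 0, 16, 1, 6) · [11] (0, 1, 5, 6, 1) · [12] (3, 4, 2, 0, 2) · [13] (1, 7, 5, 3, 0) · [14] (3, 4, 2, 0, 2) · [15] (3, 0, 16, 1, 6) · [16] (3, 4, 2, 0, 2) · [17] (3, 0, 16, 1, 6) · [18] (0, 1, 5, 6, 1) · [19] (3, 0, 16, 1, 6) · [20] (3, 4, 2, 0, 2) · [21] (1, 7, 5, 3, 0) · [22] (1, 7, 5, 3, 0)

Grouping the 22 weights by Ā_29-representative: 6 linkage classes.

[[1, 5, 6, 7, 8], [2, 11, 18], [3, 13, 21, 22], [4, 10, 15, 17, 19], [9], [12, 14, 16, 20]]


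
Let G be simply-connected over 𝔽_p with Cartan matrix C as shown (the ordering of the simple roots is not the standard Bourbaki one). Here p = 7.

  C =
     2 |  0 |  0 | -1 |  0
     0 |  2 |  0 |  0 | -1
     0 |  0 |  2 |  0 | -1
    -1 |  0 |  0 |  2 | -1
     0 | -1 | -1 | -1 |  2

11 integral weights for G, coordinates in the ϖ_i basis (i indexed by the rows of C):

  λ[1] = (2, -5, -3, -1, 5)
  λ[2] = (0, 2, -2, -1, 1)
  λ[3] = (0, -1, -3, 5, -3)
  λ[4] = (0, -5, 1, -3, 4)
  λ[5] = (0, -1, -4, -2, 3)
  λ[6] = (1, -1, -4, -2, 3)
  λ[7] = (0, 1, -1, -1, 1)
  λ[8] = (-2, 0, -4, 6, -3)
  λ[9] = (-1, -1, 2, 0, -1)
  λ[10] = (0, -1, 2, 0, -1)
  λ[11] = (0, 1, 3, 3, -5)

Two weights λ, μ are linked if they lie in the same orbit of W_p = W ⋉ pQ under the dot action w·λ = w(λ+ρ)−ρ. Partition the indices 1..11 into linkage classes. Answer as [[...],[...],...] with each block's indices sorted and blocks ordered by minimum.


Dynkin diagram of C (from the 8 off-diagonal −1 entries): D_5.

Alcove-folded reps (p=7, 11 weights, presented ϖ-order):

    λ_1 → (1, 2, 0, 0, 2)
    λ_2 → (1, 3, 1, 0, 1)
    λ_3 → (1, 2, 0, 0, 2)
    λ_4 → (1, 3, 1, 0, 1)
    λ_5 → (0, 0, 3, 1, 0)
    λ_6 → (1, 0, 3, 1, 0)
    λ_7 → (1, 2, 0, 0, 2)
    λ_8 → (1, 3, 1, 0, 1)
    λ_9 → (0, 0, 3, 1, 0)
    λ_10 → (1, 0, 3, 1, 0)
    λ_11 → (1, 2, 0, 0, 2)

The 11 indices split into 4 linkage classes (same alcove rep ⇔ same W_7-dot-orbit):

[[1, 3, 7, 11], [2, 4, 8], [5, 9], [6, 10]]


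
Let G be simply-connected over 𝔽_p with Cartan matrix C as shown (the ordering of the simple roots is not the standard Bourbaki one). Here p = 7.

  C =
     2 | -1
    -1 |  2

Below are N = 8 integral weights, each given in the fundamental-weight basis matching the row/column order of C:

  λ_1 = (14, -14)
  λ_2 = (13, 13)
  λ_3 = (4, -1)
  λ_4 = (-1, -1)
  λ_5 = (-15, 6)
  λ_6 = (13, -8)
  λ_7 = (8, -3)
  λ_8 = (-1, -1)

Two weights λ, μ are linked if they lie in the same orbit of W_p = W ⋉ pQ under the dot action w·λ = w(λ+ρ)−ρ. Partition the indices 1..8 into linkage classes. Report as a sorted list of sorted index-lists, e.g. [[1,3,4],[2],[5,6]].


Dynkin diagram of C (from the 2 off-diagonal −1 entries): A_2.

Ā_7 reps of the 8 weights (A_2, coords as presented):

  1: (5, 1);  2: (0, 0);  3: (5, 0);  4: (0, 0);  5: (0, 0);  6: (0, 0);  7: (5, 0);  8: (0, 0)

Partition of {1..8} into 3 W_7-dot-orbits:

[[1], [2, 4, 5, 6, 8], [3, 7]]


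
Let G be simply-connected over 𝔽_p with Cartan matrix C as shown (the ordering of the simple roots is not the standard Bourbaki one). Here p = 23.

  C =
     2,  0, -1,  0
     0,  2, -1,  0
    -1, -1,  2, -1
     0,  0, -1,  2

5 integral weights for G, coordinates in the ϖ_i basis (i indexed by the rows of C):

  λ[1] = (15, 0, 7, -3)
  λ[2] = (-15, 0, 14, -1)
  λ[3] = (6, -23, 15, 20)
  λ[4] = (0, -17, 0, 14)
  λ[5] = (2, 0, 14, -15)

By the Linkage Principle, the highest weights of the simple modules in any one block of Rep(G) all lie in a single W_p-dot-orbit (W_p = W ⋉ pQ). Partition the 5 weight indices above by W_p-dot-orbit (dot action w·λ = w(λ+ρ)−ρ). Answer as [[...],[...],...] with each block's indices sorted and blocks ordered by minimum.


D_4 Cartan matrix, 4 simple roots permuted; ρ=(1,1,1,1).

λ_j+ρ reflected into Ā_23 (⟨·,θ^∨⟩≤23); 4-tuples as given:

  λ_1 → (14, 1, 1, 0)
  λ_2 → (14, 1, 1, 0)
  λ_3 → (14, 1, 1, 0)
  λ_4 → (14, 1, 1, 0)
  λ_5 → (3, 1, 1, 14)

The 5 indices split into 2 linkage classes (same alcove rep ⇔ same W_23-dot-orbit):

[[1, 2, 3, 4], [5]]


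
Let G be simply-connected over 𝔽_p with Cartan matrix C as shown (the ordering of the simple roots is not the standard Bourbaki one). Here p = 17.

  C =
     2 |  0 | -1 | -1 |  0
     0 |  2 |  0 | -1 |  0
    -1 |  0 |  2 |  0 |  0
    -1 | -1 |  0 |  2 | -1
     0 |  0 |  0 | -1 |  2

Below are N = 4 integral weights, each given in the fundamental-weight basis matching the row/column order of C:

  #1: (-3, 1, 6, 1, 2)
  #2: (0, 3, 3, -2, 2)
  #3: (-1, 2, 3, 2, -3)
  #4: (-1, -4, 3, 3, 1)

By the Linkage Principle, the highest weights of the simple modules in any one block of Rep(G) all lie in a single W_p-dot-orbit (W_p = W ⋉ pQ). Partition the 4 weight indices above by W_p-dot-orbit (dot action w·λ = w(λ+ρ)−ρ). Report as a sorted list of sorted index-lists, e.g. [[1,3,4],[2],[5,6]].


D_5 Cartan matrix, 5 simple roots permuted; ρ=(1,1,1,1,1).

Each λ_j+ρ reduced to Ā_17; 5-tuples below use C's row order:

    λ_1+ρ ↦ (2, 2, 5, 0, 3)
    λ_2+ρ ↦ (0, 3, 4, 1, 2)
    λ_3+ρ ↦ (0, 3, 4, 1, 2)
    λ_4+ρ ↦ (0, 3, 4, 1, 2)

Linkage partition of the 4 weights (2 classes, p=17):

[[1], [2, 3, 4]]


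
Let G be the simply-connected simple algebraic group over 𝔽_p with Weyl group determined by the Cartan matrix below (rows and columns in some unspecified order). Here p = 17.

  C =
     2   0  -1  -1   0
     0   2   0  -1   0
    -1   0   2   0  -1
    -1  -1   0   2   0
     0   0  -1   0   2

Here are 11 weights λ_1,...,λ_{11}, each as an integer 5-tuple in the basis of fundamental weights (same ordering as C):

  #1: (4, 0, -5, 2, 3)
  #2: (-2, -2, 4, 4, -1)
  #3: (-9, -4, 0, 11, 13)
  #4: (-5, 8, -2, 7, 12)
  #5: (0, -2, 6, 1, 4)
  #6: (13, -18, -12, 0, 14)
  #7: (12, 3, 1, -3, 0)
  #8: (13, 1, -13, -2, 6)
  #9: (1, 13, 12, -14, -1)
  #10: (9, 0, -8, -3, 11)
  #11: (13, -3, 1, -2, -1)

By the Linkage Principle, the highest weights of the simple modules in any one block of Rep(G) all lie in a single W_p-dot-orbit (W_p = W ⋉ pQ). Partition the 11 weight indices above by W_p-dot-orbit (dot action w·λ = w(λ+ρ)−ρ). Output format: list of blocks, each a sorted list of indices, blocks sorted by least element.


Root system A_5: the 5×5 matrix C matches after relabeling.

Each λ_j+ρ reduced to Ā_17; 5-tuples below use C's row order:

  λ_1+ρ ↦ (1, 1, 4, 3, 0)
  λ_2+ρ ↦ (1, 1, 4, 3, 0)
  λ_3+ρ ↦ (1, 1, 7, 1, 5)
  λ_4+ρ ↦ (1, 1, 4, 3, 0)
  λ_5+ρ ↦ (1, 1, 7, 1, 5)
  λ_6+ρ ↦ (11, 1, 2, 2, 0)
  λ_7+ρ ↦ (11, 1, 2, 2, 0)
  λ_8+ρ ↦ (1, 1, 7, 1, 5)
  λ_9+ρ ↦ (11, 1, 2, 2, 0)
  λ_10+ρ ↦ (1, 1, 7, 1, 5)
  λ_11+ρ ↦ (11, 1, 2, 2, 0)

Grouping the 11 weights by Ā_17-representative: 3 linkage classes.

[[1, 2, 4], [3, 5, 8, 10], [6, 7, 9, 11]]


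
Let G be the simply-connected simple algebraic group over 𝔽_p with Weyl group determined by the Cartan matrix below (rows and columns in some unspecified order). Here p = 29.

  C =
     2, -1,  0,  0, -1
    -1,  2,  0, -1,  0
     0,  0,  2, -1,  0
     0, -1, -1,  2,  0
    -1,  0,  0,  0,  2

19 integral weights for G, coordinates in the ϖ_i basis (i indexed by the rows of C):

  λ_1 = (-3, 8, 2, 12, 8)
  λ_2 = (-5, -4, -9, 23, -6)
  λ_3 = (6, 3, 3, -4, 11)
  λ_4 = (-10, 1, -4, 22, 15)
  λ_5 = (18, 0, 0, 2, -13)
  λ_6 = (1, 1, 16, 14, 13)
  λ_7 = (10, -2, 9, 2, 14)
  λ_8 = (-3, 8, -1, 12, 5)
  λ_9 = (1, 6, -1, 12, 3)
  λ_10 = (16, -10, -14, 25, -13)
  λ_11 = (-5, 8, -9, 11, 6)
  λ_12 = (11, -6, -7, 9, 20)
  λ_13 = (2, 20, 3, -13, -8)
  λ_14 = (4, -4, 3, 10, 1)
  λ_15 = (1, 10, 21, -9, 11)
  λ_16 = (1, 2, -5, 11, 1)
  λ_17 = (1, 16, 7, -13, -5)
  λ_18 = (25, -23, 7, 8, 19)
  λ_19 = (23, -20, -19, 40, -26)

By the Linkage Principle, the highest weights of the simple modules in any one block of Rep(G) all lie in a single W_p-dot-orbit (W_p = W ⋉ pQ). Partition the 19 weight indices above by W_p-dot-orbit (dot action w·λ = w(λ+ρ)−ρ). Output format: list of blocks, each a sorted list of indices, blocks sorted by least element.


Root system A_5: the 5×5 matrix C matches after relabeling.

Folding the 19 weights λ_j+ρ into Ā_29 (reps in the given 5-coord order):

    1: (2, 7, 0, 13, 4)
    2: (4, 5, 8, 4, 3)
    3: (7, 1, 1, 3, 12)
    4: (2, 7, 0, 13, 4)
    5: (7, 1, 1, 3, 12)
    6: (2, 3, 4, 8, 2)
    7: (10, 1, 1, 2, 6)
    8: (2, 7, 0, 13, 4)
    9: (2, 7, 0, 13, 4)
    10: (4, 5, 8, 4, 3)
    11: (4, 5, 8, 4, 3)
    12: (7, 1, 1, 3, 12)
    13: (4, 5, 8, 4, 3)
    14: (2, 3, 4, 8, 2)
    15: (2, 3, 4, 8, 2)
    16: (2, 3, 4, 8, 2)
    17: (2, 3, 4, 8, 2)
    18: (4, 5, 8, 4, 3)
    19: (7, 1, 1, 3, 12)

Linkage partition of the 19 weights (5 classes, p=29):

[[1, 4, 8, 9], [2, 10, 11, 13, 18], [3, 5, 12, 19], [6, 14, 15, 16, 17], [7]]


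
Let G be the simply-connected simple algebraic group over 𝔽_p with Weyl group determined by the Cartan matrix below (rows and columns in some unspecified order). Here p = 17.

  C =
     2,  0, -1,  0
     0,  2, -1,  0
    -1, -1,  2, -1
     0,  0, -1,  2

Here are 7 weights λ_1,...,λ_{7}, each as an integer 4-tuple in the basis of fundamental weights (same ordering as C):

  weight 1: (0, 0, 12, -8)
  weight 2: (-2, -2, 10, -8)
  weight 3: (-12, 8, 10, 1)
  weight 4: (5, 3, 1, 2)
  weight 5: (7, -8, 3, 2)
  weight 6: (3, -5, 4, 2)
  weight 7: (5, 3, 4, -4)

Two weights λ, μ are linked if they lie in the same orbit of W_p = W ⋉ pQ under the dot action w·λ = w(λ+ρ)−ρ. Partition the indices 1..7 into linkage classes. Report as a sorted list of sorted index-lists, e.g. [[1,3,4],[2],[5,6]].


C ↔ D_4 under row/col permutation; |W(D_4)| = 192.

Each λ_j+ρ reduced to Ā_17; 4-tuples below use C's row order:

    [1] (1, 1, 2, 7)
    [2] (1, 1, 2, 7)
    [3] (6, 4, 2, 3)
    [4] (6, 4, 2, 3)
    [5] (5, 4, 3, 0)
    [6] (4, 4, 1, 3)
    [7] (6, 4, 2, 3)

Grouping the 7 weights by Ā_17-representative: 4 linkage classes.

[[1, 2], [3, 4, 7], [5], [6]]


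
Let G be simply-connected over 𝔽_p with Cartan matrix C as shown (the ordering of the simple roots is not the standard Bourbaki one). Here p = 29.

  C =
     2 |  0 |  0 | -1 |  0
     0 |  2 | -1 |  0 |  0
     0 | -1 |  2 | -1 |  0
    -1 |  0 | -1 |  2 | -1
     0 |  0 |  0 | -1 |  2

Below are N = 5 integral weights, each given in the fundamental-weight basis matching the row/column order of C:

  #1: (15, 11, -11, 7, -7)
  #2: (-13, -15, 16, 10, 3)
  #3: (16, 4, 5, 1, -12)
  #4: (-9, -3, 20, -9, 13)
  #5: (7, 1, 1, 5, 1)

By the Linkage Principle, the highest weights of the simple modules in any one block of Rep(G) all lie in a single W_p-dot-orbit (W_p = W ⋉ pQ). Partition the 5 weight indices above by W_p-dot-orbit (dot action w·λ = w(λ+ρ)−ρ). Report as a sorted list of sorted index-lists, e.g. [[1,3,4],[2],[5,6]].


C ↔ D_5 under row/col permutation; |W(D_5)| = 1920.

λ_j+ρ reflected into Ā_29 (⟨·,θ^∨⟩≤29); 5-tuples as given:

    1: (8, 2, 2, 6, 2)
    2: (9, 11, 1, 2, 1)
    3: (8, 2, 2, 6, 2)
    4: (8, 2, 2, 6, 2)
    5: (8, 2, 2, 6, 2)

The 5 indices split into 2 linkage classes (same alcove rep ⇔ same W_29-dot-orbit):

[[1, 3, 4, 5], [2]]


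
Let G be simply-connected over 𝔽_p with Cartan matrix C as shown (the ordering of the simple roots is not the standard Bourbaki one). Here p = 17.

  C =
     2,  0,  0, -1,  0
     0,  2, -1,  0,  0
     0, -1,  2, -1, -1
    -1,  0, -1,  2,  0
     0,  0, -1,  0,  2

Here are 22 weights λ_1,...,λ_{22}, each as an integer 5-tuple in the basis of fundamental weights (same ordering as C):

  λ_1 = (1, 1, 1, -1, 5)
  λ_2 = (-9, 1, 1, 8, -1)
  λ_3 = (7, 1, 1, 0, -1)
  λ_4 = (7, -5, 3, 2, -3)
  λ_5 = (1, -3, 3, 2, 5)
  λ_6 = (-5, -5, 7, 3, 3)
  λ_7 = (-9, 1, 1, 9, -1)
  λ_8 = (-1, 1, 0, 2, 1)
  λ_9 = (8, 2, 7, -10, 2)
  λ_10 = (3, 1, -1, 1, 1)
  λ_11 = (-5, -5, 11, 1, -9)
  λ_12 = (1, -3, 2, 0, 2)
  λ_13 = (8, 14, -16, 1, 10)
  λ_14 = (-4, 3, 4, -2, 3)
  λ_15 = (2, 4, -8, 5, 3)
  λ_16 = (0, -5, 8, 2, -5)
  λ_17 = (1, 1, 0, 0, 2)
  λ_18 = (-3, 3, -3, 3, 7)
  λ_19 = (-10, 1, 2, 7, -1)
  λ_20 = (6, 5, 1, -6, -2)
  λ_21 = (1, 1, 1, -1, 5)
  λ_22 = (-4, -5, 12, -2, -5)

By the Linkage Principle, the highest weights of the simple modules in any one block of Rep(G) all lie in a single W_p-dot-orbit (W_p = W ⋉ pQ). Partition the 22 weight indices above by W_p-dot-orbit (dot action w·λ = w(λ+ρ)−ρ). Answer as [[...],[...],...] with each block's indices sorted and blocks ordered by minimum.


D_5 Cartan matrix, 5 simple roots permuted; ρ=(1,1,1,1,1).

W_17-reps of the 22 weights in Ā_17 (same 5-coord order as C):

  λ_1+ρ ↦ (2, 2, 2, 0, 6)
  λ_2+ρ ↦ (8, 2, 2, 1, 0)
  λ_3+ρ ↦ (8, 2, 2, 1, 0)
  λ_4+ρ ↦ (8, 2, 2, 1, 0)
  λ_5+ρ ↦ (2, 2, 2, 0, 6)
  λ_6+ρ ↦ (1, 4, 1, 3, 4)
  λ_7+ρ ↦ (8, 2, 2, 1, 0)
  λ_8+ρ ↦ (0, 2, 1, 3, 2)
  λ_9+ρ ↦ (0, 2, 1, 3, 2)
  λ_10+ρ ↦ (4, 2, 0, 2, 2)
  λ_11+ρ ↦ (2, 2, 2, 0, 6)
  λ_12+ρ ↦ (2, 2, 1, 1, 3)
  λ_13+ρ ↦ (4, 2, 0, 2, 2)
  λ_14+ρ ↦ (1, 4, 1, 3, 4)
  λ_15+ρ ↦ (2, 2, 1, 1, 3)
  λ_16+ρ ↦ (1, 4, 1, 3, 4)
  λ_17+ρ ↦ (2, 2, 1, 1, 3)
  λ_18+ρ ↦ (2, 2, 2, 0, 6)
  λ_19+ρ ↦ (8, 2, 2, 1, 0)
  λ_20+ρ ↦ (2, 2, 1, 1, 3)
  λ_21+ρ ↦ (2, 2, 2, 0, 6)
  λ_22+ρ ↦ (1, 4, 1, 3, 4)

Partition of {1..22} into 6 W_17-dot-orbits:

[[1, 5, 11, 18, 21], [2, 3, 4, 7, 19], [6, 14, 16, 22], [8, 9], [10, 13], [12, 15, 17, 20]]


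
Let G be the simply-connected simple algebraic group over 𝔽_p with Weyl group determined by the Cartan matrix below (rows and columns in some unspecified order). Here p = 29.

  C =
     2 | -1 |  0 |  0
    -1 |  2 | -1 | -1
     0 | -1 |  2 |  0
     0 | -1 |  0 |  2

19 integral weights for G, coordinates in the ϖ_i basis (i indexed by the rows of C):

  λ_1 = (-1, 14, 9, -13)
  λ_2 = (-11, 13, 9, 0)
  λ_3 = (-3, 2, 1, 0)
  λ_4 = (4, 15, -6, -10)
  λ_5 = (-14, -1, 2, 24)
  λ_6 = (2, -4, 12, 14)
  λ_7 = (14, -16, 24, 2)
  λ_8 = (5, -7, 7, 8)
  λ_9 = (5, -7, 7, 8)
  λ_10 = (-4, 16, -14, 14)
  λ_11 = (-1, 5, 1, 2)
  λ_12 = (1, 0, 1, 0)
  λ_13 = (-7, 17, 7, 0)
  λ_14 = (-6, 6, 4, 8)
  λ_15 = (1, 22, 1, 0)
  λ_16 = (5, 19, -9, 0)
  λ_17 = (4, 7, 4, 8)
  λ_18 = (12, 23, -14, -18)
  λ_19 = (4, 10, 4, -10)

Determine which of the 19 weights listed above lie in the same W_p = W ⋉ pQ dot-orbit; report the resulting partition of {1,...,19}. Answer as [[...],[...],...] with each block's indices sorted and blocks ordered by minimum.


Root system D_4: the 4×4 matrix C matches after relabeling.

λ_j+ρ reflected into Ā_29 (⟨·,θ^∨⟩≤29); 4-tuples as given:

  λ_1 → (0, 3, 10, 12)
  λ_2 → (10, 4, 10, 1)
  λ_3 → (2, 1, 2, 1)
  λ_4 → (5, 2, 5, 9)
  λ_5 → (0, 3, 10, 12)
  λ_6 → (0, 3, 10, 12)
  λ_7 → (0, 3, 10, 12)
  λ_8 → (0, 6, 2, 3)
  λ_9 → (0, 6, 2, 3)
  λ_10 → (0, 3, 10, 12)
  λ_11 → (0, 6, 2, 3)
  λ_12 → (2, 1, 2, 1)
  λ_13 → (6, 2, 8, 1)
  λ_14 → (5, 2, 5, 9)
  λ_15 → (2, 1, 2, 1)
  λ_16 → (6, 2, 8, 1)
  λ_17 → (5, 2, 5, 9)
  λ_18 → (5, 2, 5, 9)
  λ_19 → (5, 2, 5, 9)

These 19 weights hit 6 W_29-dot-orbits; sizes (5, 1, 3, 5, 3, 2):

[[1, 5, 6, 7, 10], [2], [3, 12, 15], [4, 14, 17, 18, 19], [8, 9, 11], [13, 16]]


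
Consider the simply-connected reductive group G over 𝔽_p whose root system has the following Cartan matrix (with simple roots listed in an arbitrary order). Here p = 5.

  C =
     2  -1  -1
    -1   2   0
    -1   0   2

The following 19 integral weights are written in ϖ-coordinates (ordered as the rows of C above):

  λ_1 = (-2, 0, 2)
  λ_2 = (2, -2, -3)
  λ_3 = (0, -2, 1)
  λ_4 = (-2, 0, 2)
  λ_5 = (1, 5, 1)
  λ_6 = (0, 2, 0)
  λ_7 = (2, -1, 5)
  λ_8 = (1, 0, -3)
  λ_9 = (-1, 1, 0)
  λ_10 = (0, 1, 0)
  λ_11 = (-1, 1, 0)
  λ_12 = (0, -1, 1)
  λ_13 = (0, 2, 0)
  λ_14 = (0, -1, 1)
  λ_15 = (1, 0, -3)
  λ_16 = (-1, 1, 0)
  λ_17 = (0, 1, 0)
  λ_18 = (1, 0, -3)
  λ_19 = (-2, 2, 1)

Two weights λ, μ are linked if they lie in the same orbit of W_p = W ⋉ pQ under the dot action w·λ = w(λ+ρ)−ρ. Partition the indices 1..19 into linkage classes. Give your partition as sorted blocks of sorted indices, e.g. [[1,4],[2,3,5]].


C ↔ A_3 under row/col permutation; |W(A_3)| = 24.

Ā_5 reps of the 19 weights (A_3, coords as presented):

  [1] (1, 0, 2);  [2] (0, 1, 2);  [3] (0, 1, 2);  [4] (1, 0, 2);  [5] (1, 0, 2);  [6] (1, 3, 1);  [7] (1, 3, 1);  [8] (0, 1, 2);  [9] (0, 2, 1);  [10] (1, 2, 1);  [11] (0, 2, 1);  [12] (1, 0, 2);  [13] (1, 3, 1);  [14] (1, 0, 2);  [15] (0, 1, 2);  [16] (0, 2, 1);  [17] (1, 2, 1);  [18] (0, 1, 2);  [19] (1, 2, 1)

The 19 indices split into 5 linkage classes (same alcove rep ⇔ same W_5-dot-orbit):

[[1, 4, 5, 12, 14], [2, 3, 8, 15, 18], [6, 7, 13], [9, 11, 16], [10, 17, 19]]


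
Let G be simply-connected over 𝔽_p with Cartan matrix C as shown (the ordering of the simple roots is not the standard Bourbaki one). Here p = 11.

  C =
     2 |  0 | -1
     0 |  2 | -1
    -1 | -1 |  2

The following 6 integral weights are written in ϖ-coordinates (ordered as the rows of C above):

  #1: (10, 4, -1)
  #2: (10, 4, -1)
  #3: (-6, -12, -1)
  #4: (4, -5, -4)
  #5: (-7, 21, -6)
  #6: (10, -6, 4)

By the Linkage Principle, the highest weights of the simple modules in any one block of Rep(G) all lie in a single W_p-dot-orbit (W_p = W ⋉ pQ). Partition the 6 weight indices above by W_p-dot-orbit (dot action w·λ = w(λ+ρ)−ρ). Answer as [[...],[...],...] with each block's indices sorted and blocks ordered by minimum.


A_3 Cartan matrix, 3 simple roots permuted; ρ=(1,1,1).

Ā_11 reps of the 6 weights (A_3, coords as presented):

    1: (6, 0, 0)
    2: (6, 0, 0)
    3: (6, 0, 0)
    4: (2, 3, 2)
    5: (6, 0, 0)
    6: (6, 0, 0)

Linkage partition of the 6 weights (2 classes, p=11):

[[1, 2, 3, 5, 6], [4]]


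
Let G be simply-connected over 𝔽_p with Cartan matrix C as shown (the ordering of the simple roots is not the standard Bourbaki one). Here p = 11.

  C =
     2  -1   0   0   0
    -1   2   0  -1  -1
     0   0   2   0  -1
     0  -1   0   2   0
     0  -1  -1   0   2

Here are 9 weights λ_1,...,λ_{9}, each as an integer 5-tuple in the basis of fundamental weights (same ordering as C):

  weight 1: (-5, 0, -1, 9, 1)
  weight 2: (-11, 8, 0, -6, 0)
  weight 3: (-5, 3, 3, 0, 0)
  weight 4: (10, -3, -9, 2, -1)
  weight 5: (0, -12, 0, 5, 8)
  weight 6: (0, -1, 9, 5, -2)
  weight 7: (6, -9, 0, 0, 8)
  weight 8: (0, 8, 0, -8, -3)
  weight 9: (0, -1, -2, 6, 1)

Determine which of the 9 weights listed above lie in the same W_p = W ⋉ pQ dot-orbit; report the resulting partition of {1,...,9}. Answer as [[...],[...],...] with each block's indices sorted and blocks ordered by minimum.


Root system D_5: the 5×5 matrix C matches after relabeling.

Each λ_j+ρ reduced to Ā_11; 5-tuples below use C's row order:

  [1] (1, 0, 1, 7, 1);  [2] (4, 0, 4, 1, 1);  [3] (4, 0, 4, 1, 1);  [4] (1, 0, 1, 7, 1);  [5] (4, 0, 4, 1, 1);  [6] (4, 0, 4, 1, 1);  [7] (1, 0, 1, 7, 1);  [8] (1, 0, 1, 7, 1);  [9] (1, 0, 1, 7, 1)

The 9 indices split into 2 linkage classes (same alcove rep ⇔ same W_11-dot-orbit):

[[1, 4, 7, 8, 9], [2, 3, 5, 6]]


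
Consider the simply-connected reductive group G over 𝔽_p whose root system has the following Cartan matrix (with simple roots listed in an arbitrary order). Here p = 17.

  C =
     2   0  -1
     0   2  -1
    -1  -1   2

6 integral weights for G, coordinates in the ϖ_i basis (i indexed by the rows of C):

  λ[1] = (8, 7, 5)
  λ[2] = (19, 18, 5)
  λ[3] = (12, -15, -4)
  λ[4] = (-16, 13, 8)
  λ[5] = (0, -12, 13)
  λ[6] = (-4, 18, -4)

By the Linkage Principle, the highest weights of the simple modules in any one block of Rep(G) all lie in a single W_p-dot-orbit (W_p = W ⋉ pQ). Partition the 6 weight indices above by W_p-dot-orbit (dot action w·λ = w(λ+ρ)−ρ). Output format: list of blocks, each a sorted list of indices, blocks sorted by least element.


A_3 Cartan matrix, 3 simple roots permuted; ρ=(1,1,1).

Alcove-folded reps (p=17, 6 weights, presented ϖ-order):

  λ_1 → (3, 2, 6);  λ_2 → (3, 2, 6);  λ_3 → (4, 3, 10);  λ_4 → (3, 2, 6);  λ_5 → (1, 11, 3);  λ_6 → (1, 11, 3)

Grouping the 6 weights by Ā_17-representative: 3 linkage classes.

[[1, 2, 4], [3], [5, 6]]


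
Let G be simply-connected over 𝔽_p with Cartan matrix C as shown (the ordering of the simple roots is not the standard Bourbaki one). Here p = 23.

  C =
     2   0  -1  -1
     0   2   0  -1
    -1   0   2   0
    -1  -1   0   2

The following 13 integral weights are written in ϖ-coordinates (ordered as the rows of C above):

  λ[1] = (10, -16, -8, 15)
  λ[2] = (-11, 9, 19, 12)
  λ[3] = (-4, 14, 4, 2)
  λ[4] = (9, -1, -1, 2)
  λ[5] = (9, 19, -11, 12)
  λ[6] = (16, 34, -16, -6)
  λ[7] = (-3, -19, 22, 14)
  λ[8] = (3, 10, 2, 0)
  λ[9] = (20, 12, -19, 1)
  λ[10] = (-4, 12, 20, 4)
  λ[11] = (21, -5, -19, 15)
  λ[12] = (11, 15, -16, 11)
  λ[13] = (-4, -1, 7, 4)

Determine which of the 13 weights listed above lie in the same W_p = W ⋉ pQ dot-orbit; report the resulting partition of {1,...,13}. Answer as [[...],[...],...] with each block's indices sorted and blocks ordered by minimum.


A_4 Cartan matrix, 4 simple roots permuted; ρ=(1,1,1,1).

λ_j+ρ reflected into Ā_23 (⟨·,θ^∨⟩≤23); 4-tuples as given:

  1: (4, 11, 3, 1);  2: (10, 0, 0, 3);  3: (3, 15, 2, 0);  4: (10, 0, 0, 3);  5: (10, 0, 0, 3);  6: (2, 1, 3, 6);  7: (3, 0, 5, 2);  8: (4, 11, 3, 1);  9: (3, 0, 5, 2);  10: (3, 0, 5, 2);  11: (4, 11, 3, 1);  12: (2, 1, 3, 6);  13: (3, 0, 5, 2)

These 13 weights hit 5 W_23-dot-orbits; sizes (3, 3, 1, 2, 4):

[[1, 8, 11], [2, 4, 5], [3], [6, 12], [7, 9, 10, 13]]


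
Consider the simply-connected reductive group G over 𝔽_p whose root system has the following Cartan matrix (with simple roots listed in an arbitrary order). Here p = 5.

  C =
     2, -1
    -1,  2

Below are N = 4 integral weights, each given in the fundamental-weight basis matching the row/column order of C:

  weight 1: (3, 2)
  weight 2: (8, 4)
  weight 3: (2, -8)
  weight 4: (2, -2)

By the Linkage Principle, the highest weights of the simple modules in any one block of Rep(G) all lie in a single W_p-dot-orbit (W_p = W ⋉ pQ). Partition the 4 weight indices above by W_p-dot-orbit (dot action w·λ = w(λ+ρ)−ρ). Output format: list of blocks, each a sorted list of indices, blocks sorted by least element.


Type A_2, rank 2, |W|=6; reorder rows/cols to standard.

λ_j+ρ reflected into Ā_5 (⟨·,θ^∨⟩≤5); 2-tuples as given:

  [1] (2, 1);  [2] (4, 0);  [3] (2, 1);  [4] (2, 1)

The 4 indices split into 2 linkage classes (same alcove rep ⇔ same W_5-dot-orbit):

[[1, 3, 4], [2]]
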